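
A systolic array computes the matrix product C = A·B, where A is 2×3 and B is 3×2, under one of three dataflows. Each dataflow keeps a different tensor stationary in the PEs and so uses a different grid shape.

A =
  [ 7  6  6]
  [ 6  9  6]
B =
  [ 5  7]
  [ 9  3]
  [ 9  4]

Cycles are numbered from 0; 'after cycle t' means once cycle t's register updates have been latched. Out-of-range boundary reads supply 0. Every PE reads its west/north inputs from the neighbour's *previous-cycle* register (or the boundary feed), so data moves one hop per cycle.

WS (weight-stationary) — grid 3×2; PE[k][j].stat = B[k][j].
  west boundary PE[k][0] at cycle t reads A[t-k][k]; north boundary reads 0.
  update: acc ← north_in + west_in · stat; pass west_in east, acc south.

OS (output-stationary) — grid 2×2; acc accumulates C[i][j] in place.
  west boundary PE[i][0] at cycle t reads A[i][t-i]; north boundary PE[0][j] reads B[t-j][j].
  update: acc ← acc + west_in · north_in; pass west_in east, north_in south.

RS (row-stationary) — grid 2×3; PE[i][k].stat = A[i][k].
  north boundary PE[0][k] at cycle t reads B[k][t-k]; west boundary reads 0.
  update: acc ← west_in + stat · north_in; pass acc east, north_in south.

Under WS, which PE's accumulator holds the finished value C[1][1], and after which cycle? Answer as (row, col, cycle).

(row, col, cycle) = (2, 1, 4)

WS — PE[2][1] is where C[1][1] collects:
  0: (2,1).acc=0  regs=<0,0>
  1: (2,1).acc=0  regs=<0,0>
  2: (2,1).acc=0  regs=<0,0>
  3: (2,1).acc=91  regs=<6,91>
  4: (2,1).acc=93  regs=<6,93>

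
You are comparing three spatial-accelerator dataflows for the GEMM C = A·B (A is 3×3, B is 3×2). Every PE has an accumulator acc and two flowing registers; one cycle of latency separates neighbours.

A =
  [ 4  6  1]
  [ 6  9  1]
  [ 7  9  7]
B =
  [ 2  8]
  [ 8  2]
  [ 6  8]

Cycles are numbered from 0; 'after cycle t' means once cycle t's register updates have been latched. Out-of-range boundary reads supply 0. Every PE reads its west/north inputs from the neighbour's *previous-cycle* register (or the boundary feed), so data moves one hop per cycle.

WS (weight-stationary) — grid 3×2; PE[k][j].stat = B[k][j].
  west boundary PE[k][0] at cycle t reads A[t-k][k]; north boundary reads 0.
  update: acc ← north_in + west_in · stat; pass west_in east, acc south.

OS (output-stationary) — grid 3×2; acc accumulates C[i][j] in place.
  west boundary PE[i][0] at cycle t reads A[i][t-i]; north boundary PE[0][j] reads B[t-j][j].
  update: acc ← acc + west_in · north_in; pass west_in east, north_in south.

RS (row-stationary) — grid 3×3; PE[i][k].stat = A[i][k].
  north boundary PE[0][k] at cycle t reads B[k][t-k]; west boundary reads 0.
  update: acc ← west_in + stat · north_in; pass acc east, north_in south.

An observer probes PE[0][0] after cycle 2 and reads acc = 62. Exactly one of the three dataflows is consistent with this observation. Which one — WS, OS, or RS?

— WS: 3×2; PE[0][0] trace:
  0: (0,0).acc=8  regs=<4,8>
  1: (0,0).acc=12  regs=<6,12>
  2: (0,0).acc=14  regs=<7,14>
— OS: 3×2; PE[0][0] trace:
  0: (0,0).acc=8  regs=<4,2>
  1: (0,0).acc=56  regs=<6,8>
  2: (0,0).acc=62  regs=<1,6>
— RS: 3×3; PE[0][0] trace:
  0: (0,0).acc=8  regs=<8,2>
  1: (0,0).acc=32  regs=<32,8>
  2: (0,0).acc=0  regs=<0,0>

dataflow = OS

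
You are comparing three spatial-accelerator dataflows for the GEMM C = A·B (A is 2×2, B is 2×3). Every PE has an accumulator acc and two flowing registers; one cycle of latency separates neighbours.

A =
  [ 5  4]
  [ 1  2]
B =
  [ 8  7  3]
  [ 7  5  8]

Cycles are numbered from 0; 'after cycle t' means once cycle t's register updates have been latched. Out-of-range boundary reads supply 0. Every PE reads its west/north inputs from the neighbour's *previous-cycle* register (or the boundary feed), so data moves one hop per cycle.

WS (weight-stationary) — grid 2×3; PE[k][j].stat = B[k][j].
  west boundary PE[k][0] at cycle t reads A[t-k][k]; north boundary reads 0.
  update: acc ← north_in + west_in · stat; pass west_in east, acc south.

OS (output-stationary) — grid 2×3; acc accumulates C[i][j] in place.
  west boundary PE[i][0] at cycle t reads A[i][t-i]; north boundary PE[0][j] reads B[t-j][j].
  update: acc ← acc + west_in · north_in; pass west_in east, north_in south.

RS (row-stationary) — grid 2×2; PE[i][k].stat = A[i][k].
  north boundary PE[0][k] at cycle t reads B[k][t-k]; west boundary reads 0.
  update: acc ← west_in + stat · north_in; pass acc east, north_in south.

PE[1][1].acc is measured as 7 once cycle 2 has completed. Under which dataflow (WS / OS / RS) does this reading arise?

dataflow = OS

WS (2×3 grid), PE[1][1]:
  step 0 · PE1,1: acc=0; fwd→0 fwd↓0
  step 1 · PE1,1: acc=0; fwd→0 fwd↓0
  step 2 · PE1,1: acc=55; fwd→4 fwd↓55
OS (2×3 grid), PE[1][1]:
  step 0 · PE1,1: acc=0; fwd→0 fwd↓0
  step 1 · PE1,1: acc=0; fwd→0 fwd↓0
  step 2 · PE1,1: acc=7; fwd→1 fwd↓7
RS (2×2 grid), PE[1][1]:
  step 0 · PE1,1: acc=0; fwd→0 fwd↓0
  step 1 · PE1,1: acc=0; fwd→0 fwd↓0
  step 2 · PE1,1: acc=22; fwd→22 fwd↓7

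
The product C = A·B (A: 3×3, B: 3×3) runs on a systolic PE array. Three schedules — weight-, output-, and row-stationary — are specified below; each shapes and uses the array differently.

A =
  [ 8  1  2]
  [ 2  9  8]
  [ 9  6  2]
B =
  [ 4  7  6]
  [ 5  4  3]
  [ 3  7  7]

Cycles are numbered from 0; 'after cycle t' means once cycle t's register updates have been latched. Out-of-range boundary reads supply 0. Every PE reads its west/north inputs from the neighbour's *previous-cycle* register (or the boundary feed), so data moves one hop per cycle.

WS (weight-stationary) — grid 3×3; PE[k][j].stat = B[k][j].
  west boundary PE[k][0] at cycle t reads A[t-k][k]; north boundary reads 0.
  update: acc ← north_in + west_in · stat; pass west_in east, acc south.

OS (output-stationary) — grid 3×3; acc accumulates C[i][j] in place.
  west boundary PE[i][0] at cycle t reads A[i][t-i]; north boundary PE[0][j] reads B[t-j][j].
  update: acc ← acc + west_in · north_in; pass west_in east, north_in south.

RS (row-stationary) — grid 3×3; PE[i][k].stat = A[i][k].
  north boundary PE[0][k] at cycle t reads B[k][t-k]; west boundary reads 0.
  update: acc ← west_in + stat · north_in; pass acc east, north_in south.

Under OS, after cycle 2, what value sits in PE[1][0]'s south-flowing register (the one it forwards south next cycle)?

register = 5

OS on a 3×3 grid — tracing PE[1][0] and its feeders:
  step 0 · PE0,0: acc=32; fwd→8 fwd↓4
  step 0 · PE1,0: acc=0; fwd→0 fwd↓0
  step 1 · PE0,0: acc=37; fwd→1 fwd↓5
  step 1 · PE1,0: acc=8; fwd→2 fwd↓4
  step 2 · PE0,0: acc=43; fwd→2 fwd↓3
  step 2 · PE1,0: acc=53; fwd→9 fwd↓5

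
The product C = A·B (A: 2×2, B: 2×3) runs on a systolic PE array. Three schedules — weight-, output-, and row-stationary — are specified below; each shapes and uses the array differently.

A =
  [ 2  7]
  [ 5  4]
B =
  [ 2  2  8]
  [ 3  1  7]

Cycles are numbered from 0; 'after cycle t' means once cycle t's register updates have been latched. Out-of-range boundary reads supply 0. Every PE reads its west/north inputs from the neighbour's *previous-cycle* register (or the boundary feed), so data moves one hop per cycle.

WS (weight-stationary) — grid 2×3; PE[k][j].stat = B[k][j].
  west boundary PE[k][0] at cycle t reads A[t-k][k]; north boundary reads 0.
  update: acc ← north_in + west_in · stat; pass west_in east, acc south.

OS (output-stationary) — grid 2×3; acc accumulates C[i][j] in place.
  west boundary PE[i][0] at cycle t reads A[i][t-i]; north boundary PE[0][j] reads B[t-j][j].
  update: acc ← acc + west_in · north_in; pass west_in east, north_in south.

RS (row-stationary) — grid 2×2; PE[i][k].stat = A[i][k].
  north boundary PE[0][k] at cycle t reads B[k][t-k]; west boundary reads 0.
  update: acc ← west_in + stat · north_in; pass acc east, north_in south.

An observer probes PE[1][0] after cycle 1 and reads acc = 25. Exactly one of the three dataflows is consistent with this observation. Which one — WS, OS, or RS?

dataflow = WS

— WS: 2×3; PE[1][0] trace:
  0: (1,0).acc=0  regs=<0,0>
  1: (1,0).acc=25  regs=<7,25>
— OS: 2×3; PE[1][0] trace:
  0: (1,0).acc=0  regs=<0,0>
  1: (1,0).acc=10  regs=<5,2>
— RS: 2×2; PE[1][0] trace:
  0: (1,0).acc=0  regs=<0,0>
  1: (1,0).acc=10  regs=<10,2>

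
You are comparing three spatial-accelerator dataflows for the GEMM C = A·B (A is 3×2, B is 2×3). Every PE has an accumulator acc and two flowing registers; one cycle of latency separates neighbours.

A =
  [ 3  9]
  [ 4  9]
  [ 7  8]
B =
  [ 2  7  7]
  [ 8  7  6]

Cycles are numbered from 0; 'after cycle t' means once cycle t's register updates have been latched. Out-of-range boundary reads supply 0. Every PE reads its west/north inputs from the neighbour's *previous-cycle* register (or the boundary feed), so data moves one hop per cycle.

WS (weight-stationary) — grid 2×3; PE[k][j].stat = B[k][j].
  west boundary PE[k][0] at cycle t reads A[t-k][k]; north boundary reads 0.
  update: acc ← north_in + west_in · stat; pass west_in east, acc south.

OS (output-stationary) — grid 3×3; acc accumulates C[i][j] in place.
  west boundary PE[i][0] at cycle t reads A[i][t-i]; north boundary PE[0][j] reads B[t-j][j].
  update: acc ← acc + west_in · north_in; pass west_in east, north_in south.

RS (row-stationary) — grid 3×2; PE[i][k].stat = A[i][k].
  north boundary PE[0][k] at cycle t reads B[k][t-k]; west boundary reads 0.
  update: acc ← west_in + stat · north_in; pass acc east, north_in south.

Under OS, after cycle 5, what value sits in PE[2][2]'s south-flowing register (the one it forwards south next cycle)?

OS 3×3: PE[2][2] cycle-by-cycle (with neighbour feeds):
  0: (1,2).acc=0  regs=<0,0>
  0: (2,1).acc=0  regs=<0,0>
  0: (2,2).acc=0  regs=<0,0>
  1: (1,2).acc=0  regs=<0,0>
  1: (2,1).acc=0  regs=<0,0>
  1: (2,2).acc=0  regs=<0,0>
  2: (1,2).acc=0  regs=<0,0>
  2: (2,1).acc=0  regs=<0,0>
  2: (2,2).acc=0  regs=<0,0>
  3: (1,2).acc=28  regs=<4,7>
  3: (2,1).acc=49  regs=<7,7>
  3: (2,2).acc=0  regs=<0,0>
  4: (1,2).acc=82  regs=<9,6>
  4: (2,1).acc=105  regs=<8,7>
  4: (2,2).acc=49  regs=<7,7>
  5: (1,2).acc=82  regs=<0,0>
  5: (2,1).acc=105  regs=<0,0>
  5: (2,2).acc=97  regs=<8,6>

register = 6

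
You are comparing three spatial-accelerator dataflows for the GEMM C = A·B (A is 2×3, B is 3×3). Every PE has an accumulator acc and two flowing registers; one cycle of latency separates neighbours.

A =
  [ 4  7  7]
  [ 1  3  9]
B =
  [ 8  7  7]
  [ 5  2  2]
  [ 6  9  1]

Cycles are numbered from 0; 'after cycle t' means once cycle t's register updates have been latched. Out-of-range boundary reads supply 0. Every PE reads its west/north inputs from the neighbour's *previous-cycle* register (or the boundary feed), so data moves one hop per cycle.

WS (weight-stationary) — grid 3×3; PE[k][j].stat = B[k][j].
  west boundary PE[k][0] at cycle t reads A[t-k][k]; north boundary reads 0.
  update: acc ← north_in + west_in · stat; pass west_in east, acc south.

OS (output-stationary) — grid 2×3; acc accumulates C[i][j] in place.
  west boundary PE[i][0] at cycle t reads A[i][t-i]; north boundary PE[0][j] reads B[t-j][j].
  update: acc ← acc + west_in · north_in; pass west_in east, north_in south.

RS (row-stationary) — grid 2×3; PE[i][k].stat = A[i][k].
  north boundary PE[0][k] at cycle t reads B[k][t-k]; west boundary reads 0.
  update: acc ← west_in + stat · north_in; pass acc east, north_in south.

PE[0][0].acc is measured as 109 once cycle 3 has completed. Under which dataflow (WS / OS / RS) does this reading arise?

WS (3×3 grid), PE[0][0]:
  after 0 — PE[0][0] acc=32, pass-E 4, pass-S 32
  after 1 — PE[0][0] acc=8, pass-E 1, pass-S 8
  after 2 — PE[0][0] acc=0, pass-E 0, pass-S 0
  after 3 — PE[0][0] acc=0, pass-E 0, pass-S 0
OS (2×3 grid), PE[0][0]:
  after 0 — PE[0][0] acc=32, pass-E 4, pass-S 8
  after 1 — PE[0][0] acc=67, pass-E 7, pass-S 5
  after 2 — PE[0][0] acc=109, pass-E 7, pass-S 6
  after 3 — PE[0][0] acc=109, pass-E 0, pass-S 0
RS (2×3 grid), PE[0][0]:
  after 0 — PE[0][0] acc=32, pass-E 32, pass-S 8
  after 1 — PE[0][0] acc=28, pass-E 28, pass-S 7
  after 2 — PE[0][0] acc=28, pass-E 28, pass-S 7
  after 3 — PE[0][0] acc=0, pass-E 0, pass-S 0

dataflow = OS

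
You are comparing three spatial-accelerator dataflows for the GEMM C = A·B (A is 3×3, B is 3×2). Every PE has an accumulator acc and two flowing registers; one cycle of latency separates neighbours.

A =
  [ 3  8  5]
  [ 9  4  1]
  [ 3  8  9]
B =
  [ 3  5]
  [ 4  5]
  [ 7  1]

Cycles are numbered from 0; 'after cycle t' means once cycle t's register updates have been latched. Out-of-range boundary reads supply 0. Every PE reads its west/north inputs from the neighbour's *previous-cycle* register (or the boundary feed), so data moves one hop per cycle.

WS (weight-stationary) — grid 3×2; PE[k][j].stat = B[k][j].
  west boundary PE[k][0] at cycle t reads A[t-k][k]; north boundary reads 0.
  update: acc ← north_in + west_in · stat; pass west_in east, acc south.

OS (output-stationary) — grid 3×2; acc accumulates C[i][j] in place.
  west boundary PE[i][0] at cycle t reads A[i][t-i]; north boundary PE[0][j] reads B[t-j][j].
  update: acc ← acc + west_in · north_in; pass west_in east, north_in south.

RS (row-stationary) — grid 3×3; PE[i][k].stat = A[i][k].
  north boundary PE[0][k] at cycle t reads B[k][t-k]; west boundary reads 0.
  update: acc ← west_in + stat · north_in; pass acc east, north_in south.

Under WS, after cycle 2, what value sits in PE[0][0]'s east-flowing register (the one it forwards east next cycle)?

WS on a 3×2 grid — tracing PE[0][0] and its feeders:
  c0 r0c0: 9 / 3 / 9
  c1 r0c0: 27 / 9 / 27
  c2 r0c0: 9 / 3 / 9

register = 3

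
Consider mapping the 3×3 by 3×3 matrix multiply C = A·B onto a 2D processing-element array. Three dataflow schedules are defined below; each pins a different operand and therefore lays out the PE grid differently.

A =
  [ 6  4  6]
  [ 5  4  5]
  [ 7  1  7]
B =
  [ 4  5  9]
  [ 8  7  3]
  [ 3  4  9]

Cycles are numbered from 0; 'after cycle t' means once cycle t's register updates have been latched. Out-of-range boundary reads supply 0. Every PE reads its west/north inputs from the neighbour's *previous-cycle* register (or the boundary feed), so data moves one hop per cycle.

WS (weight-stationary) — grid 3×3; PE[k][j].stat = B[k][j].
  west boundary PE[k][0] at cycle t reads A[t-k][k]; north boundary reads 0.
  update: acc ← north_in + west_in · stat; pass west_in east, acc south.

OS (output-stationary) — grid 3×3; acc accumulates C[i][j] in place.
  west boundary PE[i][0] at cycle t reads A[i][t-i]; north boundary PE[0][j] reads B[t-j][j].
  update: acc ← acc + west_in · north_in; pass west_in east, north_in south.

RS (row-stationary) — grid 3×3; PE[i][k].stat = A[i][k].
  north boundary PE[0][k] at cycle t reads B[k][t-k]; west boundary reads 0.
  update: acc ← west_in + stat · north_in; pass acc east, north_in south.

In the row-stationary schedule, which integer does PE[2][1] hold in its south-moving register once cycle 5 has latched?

RS on a 3×3 grid — tracing PE[2][1] and its feeders:
  @0  [1,1]  acc 0  |  →0  ↓0
  @0  [2,0]  acc 0  |  →0  ↓0
  @0  [2,1]  acc 0  |  →0  ↓0
  @1  [1,1]  acc 0  |  →0  ↓0
  @1  [2,0]  acc 0  |  →0  ↓0
  @1  [2,1]  acc 0  |  →0  ↓0
  @2  [1,1]  acc 52  |  →52  ↓8
  @2  [2,0]  acc 28  |  →28  ↓4
  @2  [2,1]  acc 0  |  →0  ↓0
  @3  [1,1]  acc 53  |  →53  ↓7
  @3  [2,0]  acc 35  |  →35  ↓5
  @3  [2,1]  acc 36  |  →36  ↓8
  @4  [1,1]  acc 57  |  →57  ↓3
  @4  [2,0]  acc 63  |  →63  ↓9
  @4  [2,1]  acc 42  |  →42  ↓7
  @5  [1,1]  acc 0  |  →0  ↓0
  @5  [2,0]  acc 0  |  →0  ↓0
  @5  [2,1]  acc 66  |  →66  ↓3

register = 3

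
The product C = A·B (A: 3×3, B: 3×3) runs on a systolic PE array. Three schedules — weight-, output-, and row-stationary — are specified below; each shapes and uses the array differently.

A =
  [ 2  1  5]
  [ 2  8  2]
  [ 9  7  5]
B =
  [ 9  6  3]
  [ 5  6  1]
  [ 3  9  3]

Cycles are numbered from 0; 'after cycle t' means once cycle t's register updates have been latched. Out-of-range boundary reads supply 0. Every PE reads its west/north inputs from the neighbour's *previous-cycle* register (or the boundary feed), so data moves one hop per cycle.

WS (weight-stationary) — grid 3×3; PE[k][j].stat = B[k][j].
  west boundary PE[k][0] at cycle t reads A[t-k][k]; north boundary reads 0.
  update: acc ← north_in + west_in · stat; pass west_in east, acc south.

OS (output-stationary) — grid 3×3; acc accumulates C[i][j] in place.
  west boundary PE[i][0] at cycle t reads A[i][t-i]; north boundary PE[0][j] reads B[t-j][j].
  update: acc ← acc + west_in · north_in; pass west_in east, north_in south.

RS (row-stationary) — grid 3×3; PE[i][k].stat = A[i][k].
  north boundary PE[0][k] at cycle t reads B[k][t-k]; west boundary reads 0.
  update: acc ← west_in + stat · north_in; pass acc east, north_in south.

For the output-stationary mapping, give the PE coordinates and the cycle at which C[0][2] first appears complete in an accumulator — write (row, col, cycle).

(row, col, cycle) = (0, 2, 4)

Under OS, C[0][2] lands at PE[0][2]:
  t=0 PE[0][2]: acc=0 h=0 v=0
  t=1 PE[0][2]: acc=0 h=0 v=0
  t=2 PE[0][2]: acc=6 h=2 v=3
  t=3 PE[0][2]: acc=7 h=1 v=1
  t=4 PE[0][2]: acc=22 h=5 v=3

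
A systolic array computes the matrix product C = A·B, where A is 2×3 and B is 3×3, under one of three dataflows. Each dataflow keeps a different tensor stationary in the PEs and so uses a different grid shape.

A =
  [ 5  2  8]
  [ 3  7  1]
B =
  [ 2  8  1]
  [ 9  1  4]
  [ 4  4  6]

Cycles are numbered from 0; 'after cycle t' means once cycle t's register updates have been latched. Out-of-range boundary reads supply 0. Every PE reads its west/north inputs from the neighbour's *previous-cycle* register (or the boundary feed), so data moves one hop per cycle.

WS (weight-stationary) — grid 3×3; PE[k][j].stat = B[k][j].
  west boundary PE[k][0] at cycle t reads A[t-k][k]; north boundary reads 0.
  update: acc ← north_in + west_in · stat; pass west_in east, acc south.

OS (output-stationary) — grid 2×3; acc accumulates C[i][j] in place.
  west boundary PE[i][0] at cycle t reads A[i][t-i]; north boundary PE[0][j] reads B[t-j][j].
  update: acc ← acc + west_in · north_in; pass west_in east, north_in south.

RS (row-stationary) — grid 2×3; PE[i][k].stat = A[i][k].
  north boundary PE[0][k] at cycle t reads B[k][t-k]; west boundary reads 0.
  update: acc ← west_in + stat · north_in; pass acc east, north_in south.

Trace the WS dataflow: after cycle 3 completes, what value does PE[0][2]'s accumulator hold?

PE[0][2].acc = 3

Tracing WS — 3×3 array, target PE[0][2]:
  @0  [0,1]  acc 0  |  →0  ↓0
  @0  [0,2]  acc 0  |  →0  ↓0
  @1  [0,1]  acc 40  |  →5  ↓40
  @1  [0,2]  acc 0  |  →0  ↓0
  @2  [0,1]  acc 24  |  →3  ↓24
  @2  [0,2]  acc 5  |  →5  ↓5
  @3  [0,1]  acc 0  |  →0  ↓0
  @3  [0,2]  acc 3  |  →3  ↓3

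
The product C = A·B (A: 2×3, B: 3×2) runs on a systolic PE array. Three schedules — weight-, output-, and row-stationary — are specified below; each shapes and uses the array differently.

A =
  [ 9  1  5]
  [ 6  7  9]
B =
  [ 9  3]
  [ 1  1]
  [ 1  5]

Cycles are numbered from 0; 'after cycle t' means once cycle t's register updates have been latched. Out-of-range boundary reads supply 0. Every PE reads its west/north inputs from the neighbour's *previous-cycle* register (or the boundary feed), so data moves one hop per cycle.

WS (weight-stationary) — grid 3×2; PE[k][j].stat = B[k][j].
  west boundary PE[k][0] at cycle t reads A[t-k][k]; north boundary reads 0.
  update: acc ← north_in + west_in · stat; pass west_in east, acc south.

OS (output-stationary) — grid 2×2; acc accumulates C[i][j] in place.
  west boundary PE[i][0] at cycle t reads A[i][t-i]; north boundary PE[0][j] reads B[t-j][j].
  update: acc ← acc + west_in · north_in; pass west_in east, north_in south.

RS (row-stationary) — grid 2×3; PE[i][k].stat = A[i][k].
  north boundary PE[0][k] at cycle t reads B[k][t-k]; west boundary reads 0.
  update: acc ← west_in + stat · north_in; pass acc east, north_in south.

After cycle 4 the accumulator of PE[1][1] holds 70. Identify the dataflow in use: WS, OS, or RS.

dataflow = OS

WS (3×2 grid), PE[1][1]:
  c0 r1c1: 0 / 0 / 0
  c1 r1c1: 0 / 0 / 0
  c2 r1c1: 28 / 1 / 28
  c3 r1c1: 25 / 7 / 25
  c4 r1c1: 0 / 0 / 0
OS (2×2 grid), PE[1][1]:
  c0 r1c1: 0 / 0 / 0
  c1 r1c1: 0 / 0 / 0
  c2 r1c1: 18 / 6 / 3
  c3 r1c1: 25 / 7 / 1
  c4 r1c1: 70 / 9 / 5
RS (2×3 grid), PE[1][1]:
  c0 r1c1: 0 / 0 / 0
  c1 r1c1: 0 / 0 / 0
  c2 r1c1: 61 / 61 / 1
  c3 r1c1: 25 / 25 / 1
  c4 r1c1: 0 / 0 / 0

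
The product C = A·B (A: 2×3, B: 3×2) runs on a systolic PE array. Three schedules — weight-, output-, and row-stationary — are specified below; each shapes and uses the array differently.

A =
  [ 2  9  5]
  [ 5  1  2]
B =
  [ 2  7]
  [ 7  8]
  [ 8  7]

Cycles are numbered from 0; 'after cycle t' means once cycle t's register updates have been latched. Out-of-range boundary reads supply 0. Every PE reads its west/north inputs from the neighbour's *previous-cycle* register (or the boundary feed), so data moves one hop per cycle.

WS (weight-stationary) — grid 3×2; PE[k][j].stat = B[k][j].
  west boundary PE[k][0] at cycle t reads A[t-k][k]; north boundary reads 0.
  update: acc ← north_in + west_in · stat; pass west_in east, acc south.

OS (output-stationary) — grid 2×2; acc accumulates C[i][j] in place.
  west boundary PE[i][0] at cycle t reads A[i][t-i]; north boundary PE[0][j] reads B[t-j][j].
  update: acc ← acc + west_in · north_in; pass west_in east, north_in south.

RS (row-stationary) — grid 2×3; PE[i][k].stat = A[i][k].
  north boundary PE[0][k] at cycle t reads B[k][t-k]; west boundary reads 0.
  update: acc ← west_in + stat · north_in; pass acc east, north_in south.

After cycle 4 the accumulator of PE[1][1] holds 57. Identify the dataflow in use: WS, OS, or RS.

WS [3×2] PE[1][1] across cycles:
  after 0 — PE[1][1] acc=0, pass-E 0, pass-S 0
  after 1 — PE[1][1] acc=0, pass-E 0, pass-S 0
  after 2 — PE[1][1] acc=86, pass-E 9, pass-S 86
  after 3 — PE[1][1] acc=43, pass-E 1, pass-S 43
  after 4 — PE[1][1] acc=0, pass-E 0, pass-S 0
OS [2×2] PE[1][1] across cycles:
  after 0 — PE[1][1] acc=0, pass-E 0, pass-S 0
  after 1 — PE[1][1] acc=0, pass-E 0, pass-S 0
  after 2 — PE[1][1] acc=35, pass-E 5, pass-S 7
  after 3 — PE[1][1] acc=43, pass-E 1, pass-S 8
  after 4 — PE[1][1] acc=57, pass-E 2, pass-S 7
RS [2×3] PE[1][1] across cycles:
  after 0 — PE[1][1] acc=0, pass-E 0, pass-S 0
  after 1 — PE[1][1] acc=0, pass-E 0, pass-S 0
  after 2 — PE[1][1] acc=17, pass-E 17, pass-S 7
  after 3 — PE[1][1] acc=43, pass-E 43, pass-S 8
  after 4 — PE[1][1] acc=0, pass-E 0, pass-S 0

dataflow = OS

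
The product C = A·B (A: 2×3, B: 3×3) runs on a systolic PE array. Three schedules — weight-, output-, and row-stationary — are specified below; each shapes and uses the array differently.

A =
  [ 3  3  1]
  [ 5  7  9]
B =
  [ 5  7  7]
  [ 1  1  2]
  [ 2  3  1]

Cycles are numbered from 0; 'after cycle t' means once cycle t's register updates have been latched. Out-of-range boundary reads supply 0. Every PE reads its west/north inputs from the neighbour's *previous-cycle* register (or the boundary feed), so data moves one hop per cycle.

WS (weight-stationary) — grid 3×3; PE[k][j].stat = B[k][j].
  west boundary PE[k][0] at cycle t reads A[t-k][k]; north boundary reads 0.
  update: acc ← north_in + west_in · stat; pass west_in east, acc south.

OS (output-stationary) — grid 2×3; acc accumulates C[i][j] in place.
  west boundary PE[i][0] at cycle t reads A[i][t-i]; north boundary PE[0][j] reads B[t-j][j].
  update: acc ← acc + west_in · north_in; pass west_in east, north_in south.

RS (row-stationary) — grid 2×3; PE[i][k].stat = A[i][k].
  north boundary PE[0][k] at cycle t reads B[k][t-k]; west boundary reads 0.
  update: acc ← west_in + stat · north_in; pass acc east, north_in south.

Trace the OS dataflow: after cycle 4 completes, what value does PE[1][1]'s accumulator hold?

Tracing OS — 2×3 array, target PE[1][1]:
  after 0 — PE[0][1] acc=0, pass-E 0, pass-S 0
  after 0 — PE[1][0] acc=0, pass-E 0, pass-S 0
  after 0 — PE[1][1] acc=0, pass-E 0, pass-S 0
  after 1 — PE[0][1] acc=21, pass-E 3, pass-S 7
  after 1 — PE[1][0] acc=25, pass-E 5, pass-S 5
  after 1 — PE[1][1] acc=0, pass-E 0, pass-S 0
  after 2 — PE[0][1] acc=24, pass-E 3, pass-S 1
  after 2 — PE[1][0] acc=32, pass-E 7, pass-S 1
  after 2 — PE[1][1] acc=35, pass-E 5, pass-S 7
  after 3 — PE[0][1] acc=27, pass-E 1, pass-S 3
  after 3 — PE[1][0] acc=50, pass-E 9, pass-S 2
  after 3 — PE[1][1] acc=42, pass-E 7, pass-S 1
  after 4 — PE[0][1] acc=27, pass-E 0, pass-S 0
  after 4 — PE[1][0] acc=50, pass-E 0, pass-S 0
  after 4 — PE[1][1] acc=69, pass-E 9, pass-S 3

PE[1][1].acc = 69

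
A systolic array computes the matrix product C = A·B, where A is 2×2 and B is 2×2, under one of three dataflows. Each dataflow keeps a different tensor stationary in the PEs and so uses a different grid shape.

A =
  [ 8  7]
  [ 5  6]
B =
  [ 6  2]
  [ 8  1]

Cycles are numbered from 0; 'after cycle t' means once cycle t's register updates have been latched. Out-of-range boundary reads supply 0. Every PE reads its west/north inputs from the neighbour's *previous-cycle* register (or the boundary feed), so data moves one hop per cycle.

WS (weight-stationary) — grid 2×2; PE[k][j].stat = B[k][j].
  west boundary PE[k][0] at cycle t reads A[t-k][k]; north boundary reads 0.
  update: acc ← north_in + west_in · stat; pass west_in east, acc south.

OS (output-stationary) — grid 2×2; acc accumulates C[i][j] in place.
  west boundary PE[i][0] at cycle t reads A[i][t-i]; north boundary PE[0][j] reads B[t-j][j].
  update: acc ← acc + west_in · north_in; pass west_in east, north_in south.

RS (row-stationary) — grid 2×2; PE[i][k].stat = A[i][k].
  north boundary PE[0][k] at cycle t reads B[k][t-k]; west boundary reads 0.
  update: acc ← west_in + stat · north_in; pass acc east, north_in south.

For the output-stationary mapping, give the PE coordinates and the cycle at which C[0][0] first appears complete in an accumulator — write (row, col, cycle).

OS: C[0][0] accumulates in PE[0][0]:
  t=0 PE[0][0]: acc=48 h=8 v=6
  t=1 PE[0][0]: acc=104 h=7 v=8

(row, col, cycle) = (0, 0, 1)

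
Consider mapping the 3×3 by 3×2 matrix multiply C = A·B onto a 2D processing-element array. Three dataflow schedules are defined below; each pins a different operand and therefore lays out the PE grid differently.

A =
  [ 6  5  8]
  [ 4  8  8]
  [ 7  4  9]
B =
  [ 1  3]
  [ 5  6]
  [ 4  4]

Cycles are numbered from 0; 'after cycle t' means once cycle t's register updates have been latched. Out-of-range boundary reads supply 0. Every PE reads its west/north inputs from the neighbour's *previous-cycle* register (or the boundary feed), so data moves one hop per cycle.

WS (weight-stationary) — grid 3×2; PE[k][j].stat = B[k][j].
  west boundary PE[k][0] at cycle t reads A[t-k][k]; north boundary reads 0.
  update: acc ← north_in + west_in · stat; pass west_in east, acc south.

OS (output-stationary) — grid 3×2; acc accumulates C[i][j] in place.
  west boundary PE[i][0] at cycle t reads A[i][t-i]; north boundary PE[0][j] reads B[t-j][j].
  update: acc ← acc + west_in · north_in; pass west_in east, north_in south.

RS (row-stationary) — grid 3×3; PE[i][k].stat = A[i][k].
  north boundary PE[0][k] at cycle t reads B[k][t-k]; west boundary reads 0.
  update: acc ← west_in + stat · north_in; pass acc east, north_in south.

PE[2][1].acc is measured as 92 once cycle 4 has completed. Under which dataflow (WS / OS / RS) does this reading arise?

dataflow = WS

— WS: 3×2; PE[2][1] trace:
  step 0 · PE2,1: acc=0; fwd→0 fwd↓0
  step 1 · PE2,1: acc=0; fwd→0 fwd↓0
  step 2 · PE2,1: acc=0; fwd→0 fwd↓0
  step 3 · PE2,1: acc=80; fwd→8 fwd↓80
  step 4 · PE2,1: acc=92; fwd→8 fwd↓92
— OS: 3×2; PE[2][1] trace:
  step 0 · PE2,1: acc=0; fwd→0 fwd↓0
  step 1 · PE2,1: acc=0; fwd→0 fwd↓0
  step 2 · PE2,1: acc=0; fwd→0 fwd↓0
  step 3 · PE2,1: acc=21; fwd→7 fwd↓3
  step 4 · PE2,1: acc=45; fwd→4 fwd↓6
— RS: 3×3; PE[2][1] trace:
  step 0 · PE2,1: acc=0; fwd→0 fwd↓0
  step 1 · PE2,1: acc=0; fwd→0 fwd↓0
  step 2 · PE2,1: acc=0; fwd→0 fwd↓0
  step 3 · PE2,1: acc=27; fwd→27 fwd↓5
  step 4 · PE2,1: acc=45; fwd→45 fwd↓6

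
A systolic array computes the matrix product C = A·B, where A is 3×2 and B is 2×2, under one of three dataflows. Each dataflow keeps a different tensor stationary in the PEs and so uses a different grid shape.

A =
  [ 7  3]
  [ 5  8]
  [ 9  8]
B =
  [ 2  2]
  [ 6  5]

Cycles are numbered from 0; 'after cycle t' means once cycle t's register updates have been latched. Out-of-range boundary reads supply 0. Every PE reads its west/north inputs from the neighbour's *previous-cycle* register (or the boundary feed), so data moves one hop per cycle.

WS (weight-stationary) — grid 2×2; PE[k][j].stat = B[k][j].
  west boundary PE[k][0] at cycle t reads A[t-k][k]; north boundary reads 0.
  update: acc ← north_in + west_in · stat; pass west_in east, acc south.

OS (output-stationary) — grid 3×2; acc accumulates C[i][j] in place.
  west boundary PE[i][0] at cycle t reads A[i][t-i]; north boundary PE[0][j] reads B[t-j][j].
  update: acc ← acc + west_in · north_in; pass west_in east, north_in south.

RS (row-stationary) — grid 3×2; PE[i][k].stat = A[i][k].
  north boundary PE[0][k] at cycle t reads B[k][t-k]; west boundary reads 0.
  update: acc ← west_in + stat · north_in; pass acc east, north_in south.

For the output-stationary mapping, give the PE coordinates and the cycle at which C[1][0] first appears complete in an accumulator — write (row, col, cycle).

(row, col, cycle) = (1, 0, 2)

OS: C[1][0] accumulates in PE[1][0]:
  cycle 0: PE[1][0] → acc 0, east 0, south 0
  cycle 1: PE[1][0] → acc 10, east 5, south 2
  cycle 2: PE[1][0] → acc 58, east 8, south 6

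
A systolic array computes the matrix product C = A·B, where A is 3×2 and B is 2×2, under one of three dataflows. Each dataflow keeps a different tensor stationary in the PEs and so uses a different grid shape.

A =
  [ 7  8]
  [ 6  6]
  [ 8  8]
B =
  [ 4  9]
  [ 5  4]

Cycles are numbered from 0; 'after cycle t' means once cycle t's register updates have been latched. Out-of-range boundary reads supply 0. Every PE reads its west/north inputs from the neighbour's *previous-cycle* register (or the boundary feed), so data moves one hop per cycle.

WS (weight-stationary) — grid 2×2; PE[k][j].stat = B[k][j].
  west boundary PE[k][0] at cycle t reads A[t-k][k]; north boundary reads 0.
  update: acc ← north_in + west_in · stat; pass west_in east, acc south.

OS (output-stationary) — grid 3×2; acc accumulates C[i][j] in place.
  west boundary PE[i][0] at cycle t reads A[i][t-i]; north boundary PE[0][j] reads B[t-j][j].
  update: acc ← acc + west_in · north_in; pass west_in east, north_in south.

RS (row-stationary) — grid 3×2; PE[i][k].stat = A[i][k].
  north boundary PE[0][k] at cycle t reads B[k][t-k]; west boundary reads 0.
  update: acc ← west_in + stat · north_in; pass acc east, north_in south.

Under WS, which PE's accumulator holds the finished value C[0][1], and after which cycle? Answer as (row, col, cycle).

(row, col, cycle) = (1, 1, 2)

WS — PE[1][1] is where C[0][1] collects:
  t=0 PE[1][1]: acc=0 h=0 v=0
  t=1 PE[1][1]: acc=0 h=0 v=0
  t=2 PE[1][1]: acc=95 h=8 v=95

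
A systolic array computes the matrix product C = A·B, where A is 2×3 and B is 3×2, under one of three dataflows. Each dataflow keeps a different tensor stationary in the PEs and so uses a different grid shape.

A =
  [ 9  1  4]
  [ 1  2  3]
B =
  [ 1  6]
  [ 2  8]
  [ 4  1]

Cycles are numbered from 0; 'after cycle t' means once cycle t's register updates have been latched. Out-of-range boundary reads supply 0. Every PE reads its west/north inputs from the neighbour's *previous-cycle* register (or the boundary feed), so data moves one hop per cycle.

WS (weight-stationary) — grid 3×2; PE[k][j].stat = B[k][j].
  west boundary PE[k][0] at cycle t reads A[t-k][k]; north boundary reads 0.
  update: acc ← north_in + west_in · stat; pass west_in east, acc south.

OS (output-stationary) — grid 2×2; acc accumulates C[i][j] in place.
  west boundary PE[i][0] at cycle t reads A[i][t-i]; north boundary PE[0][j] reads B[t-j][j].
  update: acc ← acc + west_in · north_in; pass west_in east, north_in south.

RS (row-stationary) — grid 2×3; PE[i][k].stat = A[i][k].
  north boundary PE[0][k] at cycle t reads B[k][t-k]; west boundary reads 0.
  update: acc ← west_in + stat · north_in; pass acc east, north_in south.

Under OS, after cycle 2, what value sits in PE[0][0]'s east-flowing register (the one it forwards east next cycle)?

register = 4

OS (2×2). Following PE[0][0] plus its west/north inputs:
  c0 r0c0: 9 / 9 / 1
  c1 r0c0: 11 / 1 / 2
  c2 r0c0: 27 / 4 / 4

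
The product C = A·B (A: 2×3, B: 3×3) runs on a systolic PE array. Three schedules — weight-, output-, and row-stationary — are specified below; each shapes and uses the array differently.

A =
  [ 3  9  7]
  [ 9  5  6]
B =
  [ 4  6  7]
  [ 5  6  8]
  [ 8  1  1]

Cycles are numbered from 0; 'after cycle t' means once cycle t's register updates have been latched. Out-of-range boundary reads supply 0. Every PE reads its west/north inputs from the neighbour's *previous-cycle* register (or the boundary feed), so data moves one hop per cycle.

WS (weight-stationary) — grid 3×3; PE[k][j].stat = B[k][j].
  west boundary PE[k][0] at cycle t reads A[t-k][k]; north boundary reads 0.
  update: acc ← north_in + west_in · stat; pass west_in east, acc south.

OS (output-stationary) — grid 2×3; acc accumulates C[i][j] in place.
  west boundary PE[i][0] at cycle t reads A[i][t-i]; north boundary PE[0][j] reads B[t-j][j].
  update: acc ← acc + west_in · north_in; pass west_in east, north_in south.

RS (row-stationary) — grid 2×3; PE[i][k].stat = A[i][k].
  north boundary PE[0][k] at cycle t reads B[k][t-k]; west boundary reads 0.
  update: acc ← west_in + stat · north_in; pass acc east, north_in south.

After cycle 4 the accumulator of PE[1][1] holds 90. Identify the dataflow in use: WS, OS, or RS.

Under WS (3×3), PE[1][1]:
  after 0 — PE[1][1] acc=0, pass-E 0, pass-S 0
  after 1 — PE[1][1] acc=0, pass-E 0, pass-S 0
  after 2 — PE[1][1] acc=72, pass-E 9, pass-S 72
  after 3 — PE[1][1] acc=84, pass-E 5, pass-S 84
  after 4 — PE[1][1] acc=0, pass-E 0, pass-S 0
Under OS (2×3), PE[1][1]:
  after 0 — PE[1][1] acc=0, pass-E 0, pass-S 0
  after 1 — PE[1][1] acc=0, pass-E 0, pass-S 0
  after 2 — PE[1][1] acc=54, pass-E 9, pass-S 6
  after 3 — PE[1][1] acc=84, pass-E 5, pass-S 6
  after 4 — PE[1][1] acc=90, pass-E 6, pass-S 1
Under RS (2×3), PE[1][1]:
  after 0 — PE[1][1] acc=0, pass-E 0, pass-S 0
  after 1 — PE[1][1] acc=0, pass-E 0, pass-S 0
  after 2 — PE[1][1] acc=61, pass-E 61, pass-S 5
  after 3 — PE[1][1] acc=84, pass-E 84, pass-S 6
  after 4 — PE[1][1] acc=103, pass-E 103, pass-S 8

dataflow = OS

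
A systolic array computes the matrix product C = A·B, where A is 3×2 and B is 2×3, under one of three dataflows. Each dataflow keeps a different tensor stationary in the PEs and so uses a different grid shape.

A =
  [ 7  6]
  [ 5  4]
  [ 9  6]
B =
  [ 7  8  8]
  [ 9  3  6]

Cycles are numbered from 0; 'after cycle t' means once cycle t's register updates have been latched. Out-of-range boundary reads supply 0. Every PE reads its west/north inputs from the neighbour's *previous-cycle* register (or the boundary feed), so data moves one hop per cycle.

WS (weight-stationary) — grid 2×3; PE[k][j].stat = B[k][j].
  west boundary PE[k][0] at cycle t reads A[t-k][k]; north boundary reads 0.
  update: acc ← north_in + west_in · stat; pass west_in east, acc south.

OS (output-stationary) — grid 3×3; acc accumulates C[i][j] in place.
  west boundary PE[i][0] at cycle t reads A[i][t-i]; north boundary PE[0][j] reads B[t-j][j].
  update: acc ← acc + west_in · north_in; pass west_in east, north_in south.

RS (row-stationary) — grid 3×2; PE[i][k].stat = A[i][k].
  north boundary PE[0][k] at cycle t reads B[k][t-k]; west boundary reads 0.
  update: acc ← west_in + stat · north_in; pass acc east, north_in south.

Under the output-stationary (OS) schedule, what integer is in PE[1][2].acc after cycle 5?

OS on a 3×3 grid — tracing PE[1][2] and its feeders:
  @0  [0,2]  acc 0  |  →0  ↓0
  @0  [1,1]  acc 0  |  →0  ↓0
  @0  [1,2]  acc 0  |  →0  ↓0
  @1  [0,2]  acc 0  |  →0  ↓0
  @1  [1,1]  acc 0  |  →0  ↓0
  @1  [1,2]  acc 0  |  →0  ↓0
  @2  [0,2]  acc 56  |  →7  ↓8
  @2  [1,1]  acc 40  |  →5  ↓8
  @2  [1,2]  acc 0  |  →0  ↓0
  @3  [0,2]  acc 92  |  →6  ↓6
  @3  [1,1]  acc 52  |  →4  ↓3
  @3  [1,2]  acc 40  |  →5  ↓8
  @4  [0,2]  acc 92  |  →0  ↓0
  @4  [1,1]  acc 52  |  →0  ↓0
  @4  [1,2]  acc 64  |  →4  ↓6
  @5  [0,2]  acc 92  |  →0  ↓0
  @5  [1,1]  acc 52  |  →0  ↓0
  @5  [1,2]  acc 64  |  →0  ↓0

PE[1][2].acc = 64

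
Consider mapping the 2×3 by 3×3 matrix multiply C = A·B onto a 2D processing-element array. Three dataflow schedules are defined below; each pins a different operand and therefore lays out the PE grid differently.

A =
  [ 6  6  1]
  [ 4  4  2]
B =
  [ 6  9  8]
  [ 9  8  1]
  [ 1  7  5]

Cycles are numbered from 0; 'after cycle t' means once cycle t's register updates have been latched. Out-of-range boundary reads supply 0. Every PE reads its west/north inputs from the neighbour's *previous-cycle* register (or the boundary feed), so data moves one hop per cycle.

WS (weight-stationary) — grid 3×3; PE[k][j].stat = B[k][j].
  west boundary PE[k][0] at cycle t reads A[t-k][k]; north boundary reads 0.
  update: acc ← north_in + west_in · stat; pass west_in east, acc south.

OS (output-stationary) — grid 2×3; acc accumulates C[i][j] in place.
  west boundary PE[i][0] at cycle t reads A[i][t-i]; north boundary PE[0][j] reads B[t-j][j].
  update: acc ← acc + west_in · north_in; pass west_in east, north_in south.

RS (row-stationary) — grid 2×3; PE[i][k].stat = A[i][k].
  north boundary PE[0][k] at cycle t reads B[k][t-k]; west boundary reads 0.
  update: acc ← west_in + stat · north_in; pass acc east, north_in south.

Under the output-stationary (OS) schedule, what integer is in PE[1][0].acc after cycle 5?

OS on a 2×3 grid — tracing PE[1][0] and its feeders:
  0: (0,0).acc=36  regs=<6,6>
  0: (1,0).acc=0  regs=<0,0>
  1: (0,0).acc=90  regs=<6,9>
  1: (1,0).acc=24  regs=<4,6>
  2: (0,0).acc=91  regs=<1,1>
  2: (1,0).acc=60  regs=<4,9>
  3: (0,0).acc=91  regs=<0,0>
  3: (1,0).acc=62  regs=<2,1>
  4: (0,0).acc=91  regs=<0,0>
  4: (1,0).acc=62  regs=<0,0>
  5: (0,0).acc=91  regs=<0,0>
  5: (1,0).acc=62  regs=<0,0>

PE[1][0].acc = 62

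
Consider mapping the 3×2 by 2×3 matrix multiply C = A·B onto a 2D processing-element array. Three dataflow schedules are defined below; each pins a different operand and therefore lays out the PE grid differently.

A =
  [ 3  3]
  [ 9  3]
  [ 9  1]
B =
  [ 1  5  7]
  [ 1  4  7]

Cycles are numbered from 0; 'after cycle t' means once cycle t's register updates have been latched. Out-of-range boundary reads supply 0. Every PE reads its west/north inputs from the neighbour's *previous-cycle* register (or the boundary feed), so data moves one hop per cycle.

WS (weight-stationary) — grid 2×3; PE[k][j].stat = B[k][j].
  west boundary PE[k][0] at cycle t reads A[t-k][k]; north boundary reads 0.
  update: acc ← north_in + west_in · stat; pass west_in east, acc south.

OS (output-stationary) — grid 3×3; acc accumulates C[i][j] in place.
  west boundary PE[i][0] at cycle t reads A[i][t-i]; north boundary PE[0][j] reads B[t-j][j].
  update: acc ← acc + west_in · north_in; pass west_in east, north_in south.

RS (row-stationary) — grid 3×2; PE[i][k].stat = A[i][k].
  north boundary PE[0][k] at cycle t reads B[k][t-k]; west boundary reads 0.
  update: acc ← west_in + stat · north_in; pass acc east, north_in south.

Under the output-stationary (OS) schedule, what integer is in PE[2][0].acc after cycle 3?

PE[2][0].acc = 10

OS 3×3: PE[2][0] cycle-by-cycle (with neighbour feeds):
  @0  [1,0]  acc 0  |  →0  ↓0
  @0  [2,0]  acc 0  |  →0  ↓0
  @1  [1,0]  acc 9  |  →9  ↓1
  @1  [2,0]  acc 0  |  →0  ↓0
  @2  [1,0]  acc 12  |  →3  ↓1
  @2  [2,0]  acc 9  |  →9  ↓1
  @3  [1,0]  acc 12  |  →0  ↓0
  @3  [2,0]  acc 10  |  →1  ↓1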